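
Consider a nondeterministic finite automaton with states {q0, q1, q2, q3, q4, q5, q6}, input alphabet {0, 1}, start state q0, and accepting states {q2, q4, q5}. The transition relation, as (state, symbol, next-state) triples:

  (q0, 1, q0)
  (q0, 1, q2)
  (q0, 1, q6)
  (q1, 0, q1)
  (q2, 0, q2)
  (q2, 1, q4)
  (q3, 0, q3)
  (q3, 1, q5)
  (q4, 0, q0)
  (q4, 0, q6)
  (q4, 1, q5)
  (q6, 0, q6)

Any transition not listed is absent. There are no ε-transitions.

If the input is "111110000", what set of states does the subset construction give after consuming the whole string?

Start in {q0}.
Read '1': {q0} → {q0, q2, q6}.
Read '1': {q0, q2, q6} → {q0, q2, q4, q6}.
Read '1': {q0, q2, q4, q6} → {q0, q2, q4, q5, q6}.
Read '1': {q0, q2, q4, q5, q6} → {q0, q2, q4, q5, q6}.
Read '1': {q0, q2, q4, q5, q6} → {q0, q2, q4, q5, q6}.
Read '0': {q0, q2, q4, q5, q6} → {q0, q2, q6}.
Read '0': {q0, q2, q6} → {q2, q6}.
Read '0': {q2, q6} → {q2, q6}.
Read '0': {q2, q6} → {q2, q6}.

{q2, q6}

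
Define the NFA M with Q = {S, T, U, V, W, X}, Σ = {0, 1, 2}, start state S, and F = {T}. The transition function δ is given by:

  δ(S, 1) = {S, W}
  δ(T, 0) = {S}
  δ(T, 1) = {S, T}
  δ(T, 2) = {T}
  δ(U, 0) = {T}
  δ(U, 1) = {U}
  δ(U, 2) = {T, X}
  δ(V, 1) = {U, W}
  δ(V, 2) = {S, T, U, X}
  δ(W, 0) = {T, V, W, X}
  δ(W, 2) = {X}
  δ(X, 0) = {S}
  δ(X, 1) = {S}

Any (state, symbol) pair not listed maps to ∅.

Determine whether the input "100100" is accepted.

Start in {S}.
Read '1': S→{S, W}; now {S, W}.
Read '0': S→∅, W→{T, V, W, X}; now {T, V, W, X}.
Read '0': T→{S}, V→∅, W→{T, V, W, X}, X→{S}; now {S, T, V, W, X}.
Read '1': S→{S, W}, T→{S, T}, V→{U, W}, W→∅, X→{S}; now {S, T, U, W}.
Read '0': S→∅, T→{S}, U→{T}, W→{T, V, W, X}; now {S, T, V, W, X}.
Read '0': S→∅, T→{S}, V→∅, W→{T, V, W, X}, X→{S}; now {S, T, V, W, X}.
The final set {S, T, V, W, X} contains the accepting state T.

Yes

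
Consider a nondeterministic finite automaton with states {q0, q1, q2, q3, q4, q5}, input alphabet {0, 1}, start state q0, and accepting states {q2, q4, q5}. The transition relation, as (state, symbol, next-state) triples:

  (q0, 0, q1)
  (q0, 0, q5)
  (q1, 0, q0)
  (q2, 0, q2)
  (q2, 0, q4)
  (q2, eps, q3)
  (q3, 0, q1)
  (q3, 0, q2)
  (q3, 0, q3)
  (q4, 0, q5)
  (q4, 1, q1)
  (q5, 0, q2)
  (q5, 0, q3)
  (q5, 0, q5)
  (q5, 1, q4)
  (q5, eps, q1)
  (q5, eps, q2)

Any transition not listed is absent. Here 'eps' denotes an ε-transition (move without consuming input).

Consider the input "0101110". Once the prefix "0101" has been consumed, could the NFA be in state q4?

Start in {q0}.
Read '0': {q0} → {q1, q2, q3, q5}.
Read '1': {q1, q2, q3, q5} → {q4}.
Read '0': {q4} → {q1, q2, q3, q5}.
Read '1': {q1, q2, q3, q5} → {q4}.
State q4 is in {q4}.

Yes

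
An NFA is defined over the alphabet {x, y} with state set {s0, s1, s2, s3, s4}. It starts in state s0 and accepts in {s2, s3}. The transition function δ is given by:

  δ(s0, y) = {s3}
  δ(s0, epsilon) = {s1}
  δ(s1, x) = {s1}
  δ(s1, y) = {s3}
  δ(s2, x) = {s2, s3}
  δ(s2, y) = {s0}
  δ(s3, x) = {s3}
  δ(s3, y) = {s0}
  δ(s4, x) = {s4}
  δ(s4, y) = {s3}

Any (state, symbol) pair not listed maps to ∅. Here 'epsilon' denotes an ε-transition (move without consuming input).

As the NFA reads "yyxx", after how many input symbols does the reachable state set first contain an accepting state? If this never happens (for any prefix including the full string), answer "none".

1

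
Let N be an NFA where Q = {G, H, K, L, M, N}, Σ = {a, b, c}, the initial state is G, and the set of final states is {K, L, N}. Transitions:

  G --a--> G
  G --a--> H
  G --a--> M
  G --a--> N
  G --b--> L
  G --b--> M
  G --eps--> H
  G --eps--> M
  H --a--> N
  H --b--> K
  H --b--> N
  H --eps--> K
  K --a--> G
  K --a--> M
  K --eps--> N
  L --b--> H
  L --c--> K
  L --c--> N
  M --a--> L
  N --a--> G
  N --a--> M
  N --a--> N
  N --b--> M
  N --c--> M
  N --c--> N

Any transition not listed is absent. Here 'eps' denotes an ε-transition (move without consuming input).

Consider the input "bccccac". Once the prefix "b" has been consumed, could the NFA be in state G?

No

Start: ε-closure({G}) = {G, H, K, M, N}.
Read 'b': {G, H, K, M, N} → {K, L, M, N}.
State G is not in {K, L, M, N}.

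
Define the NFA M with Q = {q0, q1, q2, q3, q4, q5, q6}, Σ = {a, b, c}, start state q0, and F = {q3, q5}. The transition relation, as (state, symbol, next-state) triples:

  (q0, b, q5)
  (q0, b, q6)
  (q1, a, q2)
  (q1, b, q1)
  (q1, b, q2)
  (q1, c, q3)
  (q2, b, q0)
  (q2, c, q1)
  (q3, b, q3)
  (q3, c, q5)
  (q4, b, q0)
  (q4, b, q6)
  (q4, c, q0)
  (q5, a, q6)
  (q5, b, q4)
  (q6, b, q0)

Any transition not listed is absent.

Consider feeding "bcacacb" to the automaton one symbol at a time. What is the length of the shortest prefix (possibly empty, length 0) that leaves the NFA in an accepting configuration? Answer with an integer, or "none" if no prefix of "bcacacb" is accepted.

Start in {q0}.
Read 'b': {q0} → {q5, q6}.
None of the earlier sets intersect F, but {q5, q6} does.

1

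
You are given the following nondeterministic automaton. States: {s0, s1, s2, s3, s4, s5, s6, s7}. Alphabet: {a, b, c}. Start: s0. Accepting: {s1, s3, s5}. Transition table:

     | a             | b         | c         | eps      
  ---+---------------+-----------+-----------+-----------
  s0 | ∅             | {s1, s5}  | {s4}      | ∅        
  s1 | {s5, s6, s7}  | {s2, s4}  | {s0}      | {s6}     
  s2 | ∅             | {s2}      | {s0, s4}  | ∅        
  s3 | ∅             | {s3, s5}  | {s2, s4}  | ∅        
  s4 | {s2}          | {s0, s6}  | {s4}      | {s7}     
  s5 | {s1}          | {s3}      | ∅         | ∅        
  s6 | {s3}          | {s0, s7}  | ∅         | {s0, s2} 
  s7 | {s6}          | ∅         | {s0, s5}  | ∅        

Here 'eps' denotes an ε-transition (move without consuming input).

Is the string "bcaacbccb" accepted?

Start in {s0}.
Read 'b': s0→{s1, s5}; union {s1, s5}; ε-closure = {s0, s1, s2, s5, s6}.
Read 'c': s0→{s4}, s1→{s0}, s2→{s0, s4}, s5→∅, s6→∅; union {s0, s4}; ε-closure = {s0, s4, s7}.
Read 'a': s0→∅, s4→{s2}, s7→{s6}; union {s2, s6}; ε-closure = {s0, s2, s6}.
Read 'a': s0→∅, s2→∅, s6→{s3}; now {s3}.
Read 'c': s3→{s2, s4}; union {s2, s4}; ε-closure = {s2, s4, s7}.
Read 'b': s2→{s2}, s4→{s0, s6}, s7→∅; now {s0, s2, s6}.
Read 'c': s0→{s4}, s2→{s0, s4}, s6→∅; union {s0, s4}; ε-closure = {s0, s4, s7}.
Read 'c': s0→{s4}, s4→{s4}, s7→{s0, s5}; union {s0, s4, s5}; ε-closure = {s0, s4, s5, s7}.
Read 'b': s0→{s1, s5}, s4→{s0, s6}, s5→{s3}, s7→∅; union {s0, s1, s3, s5, s6}; ε-closure = {s0, s1, s2, s3, s5, s6}.
The final set {s0, s1, s2, s3, s5, s6} contains the accepting states s1, s3, s5.

Yes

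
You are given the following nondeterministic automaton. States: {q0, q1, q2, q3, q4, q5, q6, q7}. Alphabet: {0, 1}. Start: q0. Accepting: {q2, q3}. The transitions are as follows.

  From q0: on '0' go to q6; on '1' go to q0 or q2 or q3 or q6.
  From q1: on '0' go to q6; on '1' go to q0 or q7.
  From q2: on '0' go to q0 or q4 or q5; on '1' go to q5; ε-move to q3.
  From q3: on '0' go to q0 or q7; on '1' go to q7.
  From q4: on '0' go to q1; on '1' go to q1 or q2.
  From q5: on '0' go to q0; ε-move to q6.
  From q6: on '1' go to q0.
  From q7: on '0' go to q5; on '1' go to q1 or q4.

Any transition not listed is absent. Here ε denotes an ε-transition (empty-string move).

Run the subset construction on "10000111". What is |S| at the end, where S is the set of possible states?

Start in {q0}.
Read '1': q0→{q0, q2, q3, q6}; now {q0, q2, q3, q6}.
Read '0': q0→{q6}, q2→{q0, q4, q5}, q3→{q0, q7}, q6→∅; now {q0, q4, q5, q6, q7}.
Read '0': q0→{q6}, q4→{q1}, q5→{q0}, q6→∅, q7→{q5}; now {q0, q1, q5, q6}.
Read '0': q0→{q6}, q1→{q6}, q5→{q0}, q6→∅; now {q0, q6}.
Read '0': q0→{q6}, q6→∅; now {q6}.
Read '1': q6→{q0}; now {q0}.
Read '1': q0→{q0, q2, q3, q6}; now {q0, q2, q3, q6}.
Read '1': q0→{q0, q2, q3, q6}, q2→{q5}, q3→{q7}, q6→{q0}; now {q0, q2, q3, q5, q6, q7}.
That set has 6 states.

6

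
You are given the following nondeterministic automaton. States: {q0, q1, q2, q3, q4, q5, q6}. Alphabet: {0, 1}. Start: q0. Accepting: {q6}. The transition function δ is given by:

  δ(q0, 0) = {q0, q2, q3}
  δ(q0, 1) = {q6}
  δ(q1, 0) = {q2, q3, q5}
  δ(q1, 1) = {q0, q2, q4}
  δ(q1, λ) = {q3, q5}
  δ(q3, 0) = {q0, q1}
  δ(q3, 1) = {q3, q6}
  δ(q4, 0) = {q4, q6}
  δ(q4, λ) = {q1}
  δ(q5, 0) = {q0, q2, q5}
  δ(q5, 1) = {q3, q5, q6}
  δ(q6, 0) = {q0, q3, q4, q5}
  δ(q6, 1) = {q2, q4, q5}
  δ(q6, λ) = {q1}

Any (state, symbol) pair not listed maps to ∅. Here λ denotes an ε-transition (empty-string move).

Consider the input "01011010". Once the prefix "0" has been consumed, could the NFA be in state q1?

No

Start in {q0}.
Read '0': {q0} → {q0, q2, q3}.
State q1 is not in {q0, q2, q3}.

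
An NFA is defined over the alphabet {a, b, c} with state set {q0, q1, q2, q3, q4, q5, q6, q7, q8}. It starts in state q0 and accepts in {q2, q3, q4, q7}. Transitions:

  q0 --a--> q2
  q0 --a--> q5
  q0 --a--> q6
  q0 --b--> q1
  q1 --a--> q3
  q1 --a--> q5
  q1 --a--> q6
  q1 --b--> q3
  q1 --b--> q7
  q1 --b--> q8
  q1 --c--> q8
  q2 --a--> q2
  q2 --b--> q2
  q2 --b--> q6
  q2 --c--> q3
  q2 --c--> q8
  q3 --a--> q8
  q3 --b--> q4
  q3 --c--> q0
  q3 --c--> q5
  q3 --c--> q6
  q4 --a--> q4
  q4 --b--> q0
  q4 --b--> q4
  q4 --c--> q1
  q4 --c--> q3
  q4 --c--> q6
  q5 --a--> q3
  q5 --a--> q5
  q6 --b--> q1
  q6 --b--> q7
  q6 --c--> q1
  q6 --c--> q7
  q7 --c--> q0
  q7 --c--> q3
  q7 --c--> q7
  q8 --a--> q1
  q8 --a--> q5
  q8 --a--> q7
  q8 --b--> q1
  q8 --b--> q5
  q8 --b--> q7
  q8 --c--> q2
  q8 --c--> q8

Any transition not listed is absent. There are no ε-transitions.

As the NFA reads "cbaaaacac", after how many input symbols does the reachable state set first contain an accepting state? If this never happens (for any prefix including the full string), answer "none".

none

Start in {q0}.
Read 'c': {q0} → ∅.
The set is empty and remains empty for the remaining 8 symbols.
No reachable set along the way intersects F.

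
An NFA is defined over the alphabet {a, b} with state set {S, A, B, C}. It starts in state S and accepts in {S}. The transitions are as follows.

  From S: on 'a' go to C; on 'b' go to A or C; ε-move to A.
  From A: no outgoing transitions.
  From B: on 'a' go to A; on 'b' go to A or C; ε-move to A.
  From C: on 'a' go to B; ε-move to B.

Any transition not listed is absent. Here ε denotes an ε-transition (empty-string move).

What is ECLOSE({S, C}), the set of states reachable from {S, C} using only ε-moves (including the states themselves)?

{S, A, B, C}

Begin with {S, C}.
ε-move S → A; add A.
ε-move C → B; add B.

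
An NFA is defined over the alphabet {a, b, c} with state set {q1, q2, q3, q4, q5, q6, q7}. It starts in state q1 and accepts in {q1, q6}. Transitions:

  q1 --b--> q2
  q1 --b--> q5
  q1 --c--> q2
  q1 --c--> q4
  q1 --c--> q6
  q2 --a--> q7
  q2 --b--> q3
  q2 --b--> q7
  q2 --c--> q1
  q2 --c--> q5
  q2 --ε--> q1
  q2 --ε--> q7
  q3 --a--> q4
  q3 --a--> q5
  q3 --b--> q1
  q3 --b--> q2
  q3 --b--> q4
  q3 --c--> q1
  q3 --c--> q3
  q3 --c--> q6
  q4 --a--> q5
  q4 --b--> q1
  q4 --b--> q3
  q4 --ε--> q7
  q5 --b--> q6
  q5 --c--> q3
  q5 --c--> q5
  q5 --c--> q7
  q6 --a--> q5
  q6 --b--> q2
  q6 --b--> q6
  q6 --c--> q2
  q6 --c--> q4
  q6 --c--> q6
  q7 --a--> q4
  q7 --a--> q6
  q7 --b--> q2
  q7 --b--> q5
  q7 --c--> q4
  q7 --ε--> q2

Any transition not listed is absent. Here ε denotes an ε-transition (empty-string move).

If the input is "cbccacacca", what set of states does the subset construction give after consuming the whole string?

Start in {q1}.
Read 'c': q1→{q2, q4, q6}; union {q2, q4, q6}; ε-closure = {q1, q2, q4, q6, q7}.
Read 'b': q1→{q2, q5}, q2→{q3, q7}, q4→{q1, q3}, q6→{q2, q6}, q7→{q2, q5}; now {q1, q2, q3, q5, q6, q7}.
Read 'c': q1→{q2, q4, q6}, q2→{q1, q5}, q3→{q1, q3, q6}, q5→{q3, q5, q7}, q6→{q2, q4, q6}, q7→{q4}; now {q1, q2, q3, q4, q5, q6, q7}.
Read 'c': q1→{q2, q4, q6}, q2→{q1, q5}, q3→{q1, q3, q6}, q4→∅, q5→{q3, q5, q7}, q6→{q2, q4, q6}, q7→{q4}; now {q1, q2, q3, q4, q5, q6, q7}.
Read 'a': q1→∅, q2→{q7}, q3→{q4, q5}, q4→{q5}, q5→∅, q6→{q5}, q7→{q4, q6}; union {q4, q5, q6, q7}; ε-closure = {q1, q2, q4, q5, q6, q7}.
Read 'c': q1→{q2, q4, q6}, q2→{q1, q5}, q4→∅, q5→{q3, q5, q7}, q6→{q2, q4, q6}, q7→{q4}; now {q1, q2, q3, q4, q5, q6, q7}.
Read 'a': q1→∅, q2→{q7}, q3→{q4, q5}, q4→{q5}, q5→∅, q6→{q5}, q7→{q4, q6}; union {q4, q5, q6, q7}; ε-closure = {q1, q2, q4, q5, q6, q7}.
Read 'c': q1→{q2, q4, q6}, q2→{q1, q5}, q4→∅, q5→{q3, q5, q7}, q6→{q2, q4, q6}, q7→{q4}; now {q1, q2, q3, q4, q5, q6, q7}.
Read 'c': q1→{q2, q4, q6}, q2→{q1, q5}, q3→{q1, q3, q6}, q4→∅, q5→{q3, q5, q7}, q6→{q2, q4, q6}, q7→{q4}; now {q1, q2, q3, q4, q5, q6, q7}.
Read 'a': q1→∅, q2→{q7}, q3→{q4, q5}, q4→{q5}, q5→∅, q6→{q5}, q7→{q4, q6}; union {q4, q5, q6, q7}; ε-closure = {q1, q2, q4, q5, q6, q7}.

{q1, q2, q4, q5, q6, q7}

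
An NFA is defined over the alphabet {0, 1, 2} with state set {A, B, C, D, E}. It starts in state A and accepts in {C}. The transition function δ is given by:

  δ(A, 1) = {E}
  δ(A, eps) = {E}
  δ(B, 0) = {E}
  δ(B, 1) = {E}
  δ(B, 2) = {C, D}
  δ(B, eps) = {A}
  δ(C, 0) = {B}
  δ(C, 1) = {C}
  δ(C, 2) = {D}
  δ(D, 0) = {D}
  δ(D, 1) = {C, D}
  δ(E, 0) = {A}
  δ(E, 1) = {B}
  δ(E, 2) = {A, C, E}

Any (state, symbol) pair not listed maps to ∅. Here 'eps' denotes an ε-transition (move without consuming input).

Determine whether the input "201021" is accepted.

Yes

Start: ε-closure({A}) = {A, E}.
Read '2': A→∅, E→{A, C, E}; now {A, C, E}.
Read '0': A→∅, C→{B}, E→{A}; union {A, B}; ε-closure = {A, B, E}.
Read '1': A→{E}, B→{E}, E→{B}; union {B, E}; ε-closure = {A, B, E}.
Read '0': A→∅, B→{E}, E→{A}; now {A, E}.
Read '2': A→∅, E→{A, C, E}; now {A, C, E}.
Read '1': A→{E}, C→{C}, E→{B}; union {B, C, E}; ε-closure = {A, B, C, E}.
The final set {A, B, C, E} contains the accepting state C.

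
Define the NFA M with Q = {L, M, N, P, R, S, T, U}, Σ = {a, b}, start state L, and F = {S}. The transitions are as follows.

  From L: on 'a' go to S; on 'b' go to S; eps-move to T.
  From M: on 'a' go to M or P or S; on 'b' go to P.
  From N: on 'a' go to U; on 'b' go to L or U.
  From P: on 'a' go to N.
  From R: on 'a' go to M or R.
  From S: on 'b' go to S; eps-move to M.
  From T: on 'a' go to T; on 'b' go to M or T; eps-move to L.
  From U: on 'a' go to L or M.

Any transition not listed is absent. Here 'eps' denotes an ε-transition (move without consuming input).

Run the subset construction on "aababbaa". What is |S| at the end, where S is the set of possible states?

Start: ε-closure({L}) = {L, T}.
Read 'a': L→{S}, T→{T}; union {S, T}; ε-closure = {L, M, S, T}.
Read 'a': L→{S}, M→{M, P, S}, S→∅, T→{T}; union {M, P, S, T}; ε-closure = {L, M, P, S, T}.
Read 'b': L→{S}, M→{P}, P→∅, S→{S}, T→{M, T}; union {M, P, S, T}; ε-closure = {L, M, P, S, T}.
Read 'a': L→{S}, M→{M, P, S}, P→{N}, S→∅, T→{T}; union {M, N, P, S, T}; ε-closure = {L, M, N, P, S, T}.
Read 'b': L→{S}, M→{P}, N→{L, U}, P→∅, S→{S}, T→{M, T}; now {L, M, P, S, T, U}.
Read 'b': L→{S}, M→{P}, P→∅, S→{S}, T→{M, T}, U→∅; union {M, P, S, T}; ε-closure = {L, M, P, S, T}.
Read 'a': L→{S}, M→{M, P, S}, P→{N}, S→∅, T→{T}; union {M, N, P, S, T}; ε-closure = {L, M, N, P, S, T}.
Read 'a': L→{S}, M→{M, P, S}, N→{U}, P→{N}, S→∅, T→{T}; union {M, N, P, S, T, U}; ε-closure = {L, M, N, P, S, T, U}.
That set has 7 states.

7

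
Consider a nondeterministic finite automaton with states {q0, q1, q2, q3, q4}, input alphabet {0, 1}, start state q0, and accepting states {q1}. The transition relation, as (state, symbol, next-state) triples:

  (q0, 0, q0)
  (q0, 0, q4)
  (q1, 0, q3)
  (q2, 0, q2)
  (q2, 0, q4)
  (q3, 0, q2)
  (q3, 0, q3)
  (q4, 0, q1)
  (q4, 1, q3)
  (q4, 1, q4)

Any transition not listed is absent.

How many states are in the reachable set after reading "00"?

Start in {q0}.
Read '0': {q0} → {q0, q4}.
Read '0': {q0, q4} → {q0, q1, q4}.
That set has 3 states.

3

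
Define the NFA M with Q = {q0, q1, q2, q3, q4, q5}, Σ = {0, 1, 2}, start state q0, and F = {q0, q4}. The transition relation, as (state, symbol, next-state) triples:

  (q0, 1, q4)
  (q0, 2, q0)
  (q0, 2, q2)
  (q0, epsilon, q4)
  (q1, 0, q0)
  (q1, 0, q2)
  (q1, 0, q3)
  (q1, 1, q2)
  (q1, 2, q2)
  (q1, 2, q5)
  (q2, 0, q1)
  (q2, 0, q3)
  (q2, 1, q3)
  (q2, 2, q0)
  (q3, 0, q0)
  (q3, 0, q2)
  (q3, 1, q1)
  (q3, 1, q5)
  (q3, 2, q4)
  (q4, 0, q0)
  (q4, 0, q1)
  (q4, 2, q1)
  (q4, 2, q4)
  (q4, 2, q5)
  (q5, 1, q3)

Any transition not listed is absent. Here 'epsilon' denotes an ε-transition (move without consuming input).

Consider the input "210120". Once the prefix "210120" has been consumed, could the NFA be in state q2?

Yes

Start: ε-closure({q0}) = {q0, q4}.
Read '2': {q0, q4} → {q0, q1, q2, q4, q5}.
Read '1': {q0, q1, q2, q4, q5} → {q2, q3, q4}.
Read '0': {q2, q3, q4} → {q0, q1, q2, q3, q4}.
Read '1': {q0, q1, q2, q3, q4} → {q1, q2, q3, q4, q5}.
Read '2': {q1, q2, q3, q4, q5} → {q0, q1, q2, q4, q5}.
Read '0': {q0, q1, q2, q4, q5} → {q0, q1, q2, q3, q4}.
State q2 is in {q0, q1, q2, q3, q4}.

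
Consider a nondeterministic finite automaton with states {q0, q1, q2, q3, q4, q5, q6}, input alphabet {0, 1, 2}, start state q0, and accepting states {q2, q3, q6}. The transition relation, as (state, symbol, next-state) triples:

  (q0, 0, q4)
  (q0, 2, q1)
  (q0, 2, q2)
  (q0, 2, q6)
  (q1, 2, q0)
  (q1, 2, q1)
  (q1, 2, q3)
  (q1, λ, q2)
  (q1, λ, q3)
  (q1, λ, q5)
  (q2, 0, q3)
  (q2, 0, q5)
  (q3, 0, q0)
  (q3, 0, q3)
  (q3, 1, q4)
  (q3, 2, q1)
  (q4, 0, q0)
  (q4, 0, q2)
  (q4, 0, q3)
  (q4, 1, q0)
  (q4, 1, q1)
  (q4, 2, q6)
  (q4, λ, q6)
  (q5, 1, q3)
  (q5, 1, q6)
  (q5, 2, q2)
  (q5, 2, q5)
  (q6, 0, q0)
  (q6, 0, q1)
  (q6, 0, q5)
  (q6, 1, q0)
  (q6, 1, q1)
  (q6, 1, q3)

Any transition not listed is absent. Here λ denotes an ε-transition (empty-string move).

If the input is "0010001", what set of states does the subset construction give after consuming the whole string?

Start in {q0}.
Read '0': q0→{q4}; union {q4}; ε-closure = {q4, q6}.
Read '0': q4→{q0, q2, q3}, q6→{q0, q1, q5}; now {q0, q1, q2, q3, q5}.
Read '1': q0→∅, q1→∅, q2→∅, q3→{q4}, q5→{q3, q6}; now {q3, q4, q6}.
Read '0': q3→{q0, q3}, q4→{q0, q2, q3}, q6→{q0, q1, q5}; now {q0, q1, q2, q3, q5}.
Read '0': q0→{q4}, q1→∅, q2→{q3, q5}, q3→{q0, q3}, q5→∅; union {q0, q3, q4, q5}; ε-closure = {q0, q3, q4, q5, q6}.
Read '0': q0→{q4}, q3→{q0, q3}, q4→{q0, q2, q3}, q5→∅, q6→{q0, q1, q5}; union {q0, q1, q2, q3, q4, q5}; ε-closure = {q0, q1, q2, q3, q4, q5, q6}.
Read '1': q0→∅, q1→∅, q2→∅, q3→{q4}, q4→{q0, q1}, q5→{q3, q6}, q6→{q0, q1, q3}; union {q0, q1, q3, q4, q6}; ε-closure = {q0, q1, q2, q3, q4, q5, q6}.

{q0, q1, q2, q3, q4, q5, q6}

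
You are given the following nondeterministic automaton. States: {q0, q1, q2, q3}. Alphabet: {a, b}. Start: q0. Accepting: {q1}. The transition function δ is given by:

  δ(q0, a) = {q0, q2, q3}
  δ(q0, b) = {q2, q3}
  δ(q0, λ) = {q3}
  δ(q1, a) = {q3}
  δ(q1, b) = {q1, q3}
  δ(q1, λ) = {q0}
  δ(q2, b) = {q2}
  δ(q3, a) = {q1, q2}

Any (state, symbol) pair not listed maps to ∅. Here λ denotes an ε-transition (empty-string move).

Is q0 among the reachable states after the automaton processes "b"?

No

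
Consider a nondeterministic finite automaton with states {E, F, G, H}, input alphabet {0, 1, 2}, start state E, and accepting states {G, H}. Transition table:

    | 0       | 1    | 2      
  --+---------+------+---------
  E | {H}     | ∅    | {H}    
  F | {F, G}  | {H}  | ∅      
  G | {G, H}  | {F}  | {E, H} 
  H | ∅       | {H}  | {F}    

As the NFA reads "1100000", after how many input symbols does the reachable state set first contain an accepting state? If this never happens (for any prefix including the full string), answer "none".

none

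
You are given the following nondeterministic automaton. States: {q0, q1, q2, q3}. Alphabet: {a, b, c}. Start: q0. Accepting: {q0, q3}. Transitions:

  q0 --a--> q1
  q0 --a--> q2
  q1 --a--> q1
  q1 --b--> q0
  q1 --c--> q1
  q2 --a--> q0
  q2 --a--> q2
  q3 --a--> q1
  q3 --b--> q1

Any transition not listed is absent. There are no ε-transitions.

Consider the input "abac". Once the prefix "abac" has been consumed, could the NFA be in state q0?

Start in {q0}.
Read 'a': q0→{q1, q2}; now {q1, q2}.
Read 'b': q1→{q0}, q2→∅; now {q0}.
Read 'a': q0→{q1, q2}; now {q1, q2}.
Read 'c': q1→{q1}, q2→∅; now {q1}.
State q0 is not in {q1}.

No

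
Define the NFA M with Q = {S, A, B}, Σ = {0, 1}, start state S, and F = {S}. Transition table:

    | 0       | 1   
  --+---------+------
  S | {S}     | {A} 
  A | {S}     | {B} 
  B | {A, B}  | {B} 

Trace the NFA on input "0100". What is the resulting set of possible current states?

{S}

Start in {S}.
Read '0': {S} → {S}.
Read '1': {S} → {A}.
Read '0': {A} → {S}.
Read '0': {S} → {S}.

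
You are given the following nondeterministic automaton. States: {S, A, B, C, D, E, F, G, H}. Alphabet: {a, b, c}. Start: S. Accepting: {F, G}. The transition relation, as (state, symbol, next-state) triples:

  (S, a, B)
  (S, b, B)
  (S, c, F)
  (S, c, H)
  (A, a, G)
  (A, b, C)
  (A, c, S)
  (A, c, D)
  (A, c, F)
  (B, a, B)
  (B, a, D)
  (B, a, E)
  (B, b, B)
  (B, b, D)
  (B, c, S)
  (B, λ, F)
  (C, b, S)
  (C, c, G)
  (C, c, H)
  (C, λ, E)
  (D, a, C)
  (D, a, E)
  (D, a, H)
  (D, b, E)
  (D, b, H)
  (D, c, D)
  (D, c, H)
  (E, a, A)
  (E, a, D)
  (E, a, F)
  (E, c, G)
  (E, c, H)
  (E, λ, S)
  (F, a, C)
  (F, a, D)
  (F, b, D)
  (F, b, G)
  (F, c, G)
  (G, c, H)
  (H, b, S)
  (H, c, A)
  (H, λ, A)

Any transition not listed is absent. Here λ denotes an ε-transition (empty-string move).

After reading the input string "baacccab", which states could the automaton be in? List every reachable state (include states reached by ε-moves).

{S, A, B, C, D, E, F, G, H}

Start in {S}.
Read 'b': {S} → {B, F}.
Read 'a': {B, F} → {S, B, C, D, E, F}.
Read 'a': {S, B, C, D, E, F} → {S, A, B, C, D, E, F, H}.
Read 'c': {S, A, B, C, D, E, F, H} → {S, A, D, F, G, H}.
Read 'c': {S, A, D, F, G, H} → {S, A, D, F, G, H}.
Read 'c': {S, A, D, F, G, H} → {S, A, D, F, G, H}.
Read 'a': {S, A, D, F, G, H} → {S, A, B, C, D, E, F, G, H}.
Read 'b': {S, A, B, C, D, E, F, G, H} → {S, A, B, C, D, E, F, G, H}.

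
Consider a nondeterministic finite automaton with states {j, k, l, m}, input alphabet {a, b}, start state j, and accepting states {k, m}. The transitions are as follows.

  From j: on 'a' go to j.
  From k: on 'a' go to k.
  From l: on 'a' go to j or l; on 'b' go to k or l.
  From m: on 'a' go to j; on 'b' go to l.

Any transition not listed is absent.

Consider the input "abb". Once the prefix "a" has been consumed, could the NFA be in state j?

Yes

Start in {j}.
Read 'a': {j} → {j}.
State j is in {j}.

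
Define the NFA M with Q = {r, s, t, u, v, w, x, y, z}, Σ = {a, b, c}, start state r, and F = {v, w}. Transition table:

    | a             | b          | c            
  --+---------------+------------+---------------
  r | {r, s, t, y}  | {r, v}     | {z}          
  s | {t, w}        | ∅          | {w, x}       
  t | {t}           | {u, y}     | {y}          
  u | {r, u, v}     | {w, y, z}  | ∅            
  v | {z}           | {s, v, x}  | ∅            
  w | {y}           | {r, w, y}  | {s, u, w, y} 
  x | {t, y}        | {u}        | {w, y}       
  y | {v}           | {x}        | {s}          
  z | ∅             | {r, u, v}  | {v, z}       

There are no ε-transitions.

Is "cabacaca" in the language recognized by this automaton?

Start in {r}.
Read 'c': {r} → {z}.
Read 'a': {z} → ∅.
The set is empty and remains empty for the remaining 6 symbols.
The final set ∅ contains no accepting state.

No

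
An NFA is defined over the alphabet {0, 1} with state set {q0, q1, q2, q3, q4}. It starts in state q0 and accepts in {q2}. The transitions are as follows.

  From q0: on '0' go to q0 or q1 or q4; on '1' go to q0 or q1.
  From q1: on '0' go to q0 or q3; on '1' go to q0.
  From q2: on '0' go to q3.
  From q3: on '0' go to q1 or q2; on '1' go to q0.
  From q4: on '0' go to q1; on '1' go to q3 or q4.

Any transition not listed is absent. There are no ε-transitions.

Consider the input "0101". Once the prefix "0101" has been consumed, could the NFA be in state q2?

Start in {q0}.
Read '0': q0→{q0, q1, q4}; now {q0, q1, q4}.
Read '1': q0→{q0, q1}, q1→{q0}, q4→{q3, q4}; now {q0, q1, q3, q4}.
Read '0': q0→{q0, q1, q4}, q1→{q0, q3}, q3→{q1, q2}, q4→{q1}; now {q0, q1, q2, q3, q4}.
Read '1': q0→{q0, q1}, q1→{q0}, q2→∅, q3→{q0}, q4→{q3, q4}; now {q0, q1, q3, q4}.
State q2 is not in {q0, q1, q3, q4}.

No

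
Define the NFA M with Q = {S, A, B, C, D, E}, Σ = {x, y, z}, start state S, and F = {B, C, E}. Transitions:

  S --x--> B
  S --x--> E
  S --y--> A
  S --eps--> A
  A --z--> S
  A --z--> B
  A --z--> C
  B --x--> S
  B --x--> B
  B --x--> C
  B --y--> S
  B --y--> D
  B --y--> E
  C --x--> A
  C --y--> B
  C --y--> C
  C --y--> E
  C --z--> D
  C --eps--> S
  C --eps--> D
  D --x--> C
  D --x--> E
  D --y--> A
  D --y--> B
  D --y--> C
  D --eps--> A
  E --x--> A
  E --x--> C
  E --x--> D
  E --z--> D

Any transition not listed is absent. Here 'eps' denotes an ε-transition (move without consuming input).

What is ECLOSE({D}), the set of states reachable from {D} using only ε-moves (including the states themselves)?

Begin with {D}.
ε-move D → A; add A.

{A, D}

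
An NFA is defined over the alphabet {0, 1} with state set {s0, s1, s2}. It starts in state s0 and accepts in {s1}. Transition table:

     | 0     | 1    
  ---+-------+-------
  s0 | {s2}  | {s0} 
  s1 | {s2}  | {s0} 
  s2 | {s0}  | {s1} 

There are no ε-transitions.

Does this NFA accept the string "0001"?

Yes

Start in {s0}.
Read '0': s0→{s2}; now {s2}.
Read '0': s2→{s0}; now {s0}.
Read '0': s0→{s2}; now {s2}.
Read '1': s2→{s1}; now {s1}.
The final set {s1} contains the accepting state s1.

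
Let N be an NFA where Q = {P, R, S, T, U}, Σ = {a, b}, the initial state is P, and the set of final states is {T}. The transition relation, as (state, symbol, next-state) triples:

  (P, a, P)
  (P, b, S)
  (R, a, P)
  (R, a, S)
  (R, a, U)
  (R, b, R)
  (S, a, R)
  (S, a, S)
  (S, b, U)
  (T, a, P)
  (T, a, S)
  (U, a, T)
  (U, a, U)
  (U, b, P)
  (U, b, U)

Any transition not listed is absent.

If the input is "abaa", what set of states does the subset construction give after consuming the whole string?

{P, R, S, U}

Start in {P}.
Read 'a': {P} → {P}.
Read 'b': {P} → {S}.
Read 'a': {S} → {R, S}.
Read 'a': {R, S} → {P, R, S, U}.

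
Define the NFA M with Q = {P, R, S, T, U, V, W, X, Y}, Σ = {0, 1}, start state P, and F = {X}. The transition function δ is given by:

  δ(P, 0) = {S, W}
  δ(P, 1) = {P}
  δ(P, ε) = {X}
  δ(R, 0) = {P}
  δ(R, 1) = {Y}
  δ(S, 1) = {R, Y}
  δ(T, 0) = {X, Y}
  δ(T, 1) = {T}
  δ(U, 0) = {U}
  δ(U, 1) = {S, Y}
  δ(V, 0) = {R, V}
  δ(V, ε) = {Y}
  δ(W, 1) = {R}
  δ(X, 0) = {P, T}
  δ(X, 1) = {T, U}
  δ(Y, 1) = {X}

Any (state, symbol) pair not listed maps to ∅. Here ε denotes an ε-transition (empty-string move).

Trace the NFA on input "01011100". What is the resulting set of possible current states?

{P, S, T, U, W, X, Y}

Start: ε-closure({P}) = {P, X}.
Read '0': P→{S, W}, X→{P, T}; union {P, S, T, W}; ε-closure = {P, S, T, W, X}.
Read '1': P→{P}, S→{R, Y}, T→{T}, W→{R}, X→{T, U}; union {P, R, T, U, Y}; ε-closure = {P, R, T, U, X, Y}.
Read '0': P→{S, W}, R→{P}, T→{X, Y}, U→{U}, X→{P, T}, Y→∅; now {P, S, T, U, W, X, Y}.
Read '1': P→{P}, S→{R, Y}, T→{T}, U→{S, Y}, W→{R}, X→{T, U}, Y→{X}; now {P, R, S, T, U, X, Y}.
Read '1': P→{P}, R→{Y}, S→{R, Y}, T→{T}, U→{S, Y}, X→{T, U}, Y→{X}; now {P, R, S, T, U, X, Y}.
Read '1': P→{P}, R→{Y}, S→{R, Y}, T→{T}, U→{S, Y}, X→{T, U}, Y→{X}; now {P, R, S, T, U, X, Y}.
Read '0': P→{S, W}, R→{P}, S→∅, T→{X, Y}, U→{U}, X→{P, T}, Y→∅; now {P, S, T, U, W, X, Y}.
Read '0': P→{S, W}, S→∅, T→{X, Y}, U→{U}, W→∅, X→{P, T}, Y→∅; now {P, S, T, U, W, X, Y}.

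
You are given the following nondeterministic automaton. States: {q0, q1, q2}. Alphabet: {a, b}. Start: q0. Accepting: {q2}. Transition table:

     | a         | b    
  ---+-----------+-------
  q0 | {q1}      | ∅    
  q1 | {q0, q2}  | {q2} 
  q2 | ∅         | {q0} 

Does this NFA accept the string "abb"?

Start in {q0}.
Read 'a': q0→{q1}; now {q1}.
Read 'b': q1→{q2}; now {q2}.
Read 'b': q2→{q0}; now {q0}.
The final set {q0} contains no accepting state.

No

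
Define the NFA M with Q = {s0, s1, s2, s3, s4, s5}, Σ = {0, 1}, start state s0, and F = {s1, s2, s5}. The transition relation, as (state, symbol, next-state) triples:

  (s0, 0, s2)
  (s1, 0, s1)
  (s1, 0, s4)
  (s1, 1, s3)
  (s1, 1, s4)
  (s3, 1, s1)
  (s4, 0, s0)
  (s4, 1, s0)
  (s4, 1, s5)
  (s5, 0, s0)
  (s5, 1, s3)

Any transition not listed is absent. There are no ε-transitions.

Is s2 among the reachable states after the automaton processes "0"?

Start in {s0}.
Read '0': {s0} → {s2}.
State s2 is in {s2}.

Yes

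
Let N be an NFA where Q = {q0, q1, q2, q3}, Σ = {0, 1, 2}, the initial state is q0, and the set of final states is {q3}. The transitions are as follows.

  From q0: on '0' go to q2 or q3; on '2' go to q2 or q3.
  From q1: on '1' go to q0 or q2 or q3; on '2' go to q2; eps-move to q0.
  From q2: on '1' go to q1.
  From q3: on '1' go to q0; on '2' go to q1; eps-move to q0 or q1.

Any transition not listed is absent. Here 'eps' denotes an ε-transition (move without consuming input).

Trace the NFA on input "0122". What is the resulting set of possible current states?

Start in {q0}.
Read '0': q0→{q2, q3}; union {q2, q3}; ε-closure = {q0, q1, q2, q3}.
Read '1': q0→∅, q1→{q0, q2, q3}, q2→{q1}, q3→{q0}; now {q0, q1, q2, q3}.
Read '2': q0→{q2, q3}, q1→{q2}, q2→∅, q3→{q1}; union {q1, q2, q3}; ε-closure = {q0, q1, q2, q3}.
Read '2': q0→{q2, q3}, q1→{q2}, q2→∅, q3→{q1}; union {q1, q2, q3}; ε-closure = {q0, q1, q2, q3}.

{q0, q1, q2, q3}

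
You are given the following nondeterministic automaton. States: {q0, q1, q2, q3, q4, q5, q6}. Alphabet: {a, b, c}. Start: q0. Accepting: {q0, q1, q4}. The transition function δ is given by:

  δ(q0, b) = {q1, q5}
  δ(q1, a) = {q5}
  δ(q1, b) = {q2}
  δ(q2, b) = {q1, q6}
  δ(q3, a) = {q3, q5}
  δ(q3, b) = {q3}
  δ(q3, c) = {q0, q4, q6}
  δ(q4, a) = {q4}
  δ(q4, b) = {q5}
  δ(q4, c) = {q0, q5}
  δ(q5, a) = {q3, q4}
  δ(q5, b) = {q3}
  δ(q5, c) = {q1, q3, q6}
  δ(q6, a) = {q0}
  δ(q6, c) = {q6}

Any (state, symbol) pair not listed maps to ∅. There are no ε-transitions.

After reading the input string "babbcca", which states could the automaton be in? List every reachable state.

Start in {q0}.
Read 'b': {q0} → {q1, q5}.
Read 'a': {q1, q5} → {q3, q4, q5}.
Read 'b': {q3, q4, q5} → {q3, q5}.
Read 'b': {q3, q5} → {q3}.
Read 'c': {q3} → {q0, q4, q6}.
Read 'c': {q0, q4, q6} → {q0, q5, q6}.
Read 'a': {q0, q5, q6} → {q0, q3, q4}.

{q0, q3, q4}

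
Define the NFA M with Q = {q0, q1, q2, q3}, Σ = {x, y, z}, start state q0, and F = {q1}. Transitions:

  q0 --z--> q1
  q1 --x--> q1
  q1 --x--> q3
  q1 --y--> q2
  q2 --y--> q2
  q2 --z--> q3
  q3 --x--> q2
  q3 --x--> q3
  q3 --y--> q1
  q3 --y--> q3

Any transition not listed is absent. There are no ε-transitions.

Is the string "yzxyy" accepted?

No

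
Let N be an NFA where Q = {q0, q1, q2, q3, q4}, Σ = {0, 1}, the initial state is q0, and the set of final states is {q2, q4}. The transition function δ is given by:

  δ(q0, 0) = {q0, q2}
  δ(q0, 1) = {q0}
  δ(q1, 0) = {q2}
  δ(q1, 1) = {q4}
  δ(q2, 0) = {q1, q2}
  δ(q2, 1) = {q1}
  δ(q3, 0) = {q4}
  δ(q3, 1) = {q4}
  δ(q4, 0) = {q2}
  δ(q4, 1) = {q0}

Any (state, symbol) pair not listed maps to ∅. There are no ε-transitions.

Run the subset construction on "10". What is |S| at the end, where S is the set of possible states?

Start in {q0}.
Read '1': q0→{q0}; now {q0}.
Read '0': q0→{q0, q2}; now {q0, q2}.
That set has 2 states.

2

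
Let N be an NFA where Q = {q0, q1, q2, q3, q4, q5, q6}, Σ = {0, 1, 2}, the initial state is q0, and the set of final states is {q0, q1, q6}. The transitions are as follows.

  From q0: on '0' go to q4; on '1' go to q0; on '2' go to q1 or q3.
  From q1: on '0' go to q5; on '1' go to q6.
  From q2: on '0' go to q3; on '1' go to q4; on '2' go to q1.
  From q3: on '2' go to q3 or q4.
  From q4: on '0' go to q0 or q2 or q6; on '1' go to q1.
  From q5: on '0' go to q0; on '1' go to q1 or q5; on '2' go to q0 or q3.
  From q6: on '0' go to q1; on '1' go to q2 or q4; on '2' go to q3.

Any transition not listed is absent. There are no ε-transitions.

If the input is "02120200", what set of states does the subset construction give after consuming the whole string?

∅

Start in {q0}.
Read '0': q0→{q4}; now {q4}.
Read '2': q4→∅; now ∅.
The set is empty and remains empty for the remaining 6 symbols.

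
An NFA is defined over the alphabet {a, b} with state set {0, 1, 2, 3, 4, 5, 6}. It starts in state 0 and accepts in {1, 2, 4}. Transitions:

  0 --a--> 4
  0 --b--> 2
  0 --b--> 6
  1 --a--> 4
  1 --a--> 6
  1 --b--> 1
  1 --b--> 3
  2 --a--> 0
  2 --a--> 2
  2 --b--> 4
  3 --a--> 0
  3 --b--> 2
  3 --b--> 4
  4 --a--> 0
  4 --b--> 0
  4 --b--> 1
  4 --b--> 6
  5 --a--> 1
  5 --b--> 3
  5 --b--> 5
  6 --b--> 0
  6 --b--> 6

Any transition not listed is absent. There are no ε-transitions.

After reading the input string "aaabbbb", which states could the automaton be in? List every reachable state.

Start in {0}.
Read 'a': {0} → {4}.
Read 'a': {4} → {0}.
Read 'a': {0} → {4}.
Read 'b': {4} → {0, 1, 6}.
Read 'b': {0, 1, 6} → {0, 1, 2, 3, 6}.
Read 'b': {0, 1, 2, 3, 6} → {0, 1, 2, 3, 4, 6}.
Read 'b': {0, 1, 2, 3, 4, 6} → {0, 1, 2, 3, 4, 6}.

{0, 1, 2, 3, 4, 6}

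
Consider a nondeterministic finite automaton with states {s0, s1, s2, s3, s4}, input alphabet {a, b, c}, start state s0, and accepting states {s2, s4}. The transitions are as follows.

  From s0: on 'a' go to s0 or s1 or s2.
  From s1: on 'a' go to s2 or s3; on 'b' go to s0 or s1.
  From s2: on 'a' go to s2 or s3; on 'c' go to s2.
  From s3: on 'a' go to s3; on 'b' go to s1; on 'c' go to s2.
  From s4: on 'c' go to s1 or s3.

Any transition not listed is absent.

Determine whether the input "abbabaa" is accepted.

Yes

Start in {s0}.
Read 'a': s0→{s0, s1, s2}; now {s0, s1, s2}.
Read 'b': s0→∅, s1→{s0, s1}, s2→∅; now {s0, s1}.
Read 'b': s0→∅, s1→{s0, s1}; now {s0, s1}.
Read 'a': s0→{s0, s1, s2}, s1→{s2, s3}; now {s0, s1, s2, s3}.
Read 'b': s0→∅, s1→{s0, s1}, s2→∅, s3→{s1}; now {s0, s1}.
Read 'a': s0→{s0, s1, s2}, s1→{s2, s3}; now {s0, s1, s2, s3}.
Read 'a': s0→{s0, s1, s2}, s1→{s2, s3}, s2→{s2, s3}, s3→{s3}; now {s0, s1, s2, s3}.
The final set {s0, s1, s2, s3} contains the accepting state s2.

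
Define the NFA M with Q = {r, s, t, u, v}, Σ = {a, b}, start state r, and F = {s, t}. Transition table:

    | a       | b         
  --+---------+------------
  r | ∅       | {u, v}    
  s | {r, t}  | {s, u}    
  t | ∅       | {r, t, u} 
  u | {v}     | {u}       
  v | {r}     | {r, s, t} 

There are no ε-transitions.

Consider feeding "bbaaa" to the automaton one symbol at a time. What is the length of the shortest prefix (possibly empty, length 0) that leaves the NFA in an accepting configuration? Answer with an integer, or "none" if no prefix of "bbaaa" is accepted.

2

Start in {r}.
Read 'b': r→{u, v}; now {u, v}.
Read 'b': u→{u}, v→{r, s, t}; now {r, s, t, u}.
None of the earlier sets intersect F, but {r, s, t, u} does.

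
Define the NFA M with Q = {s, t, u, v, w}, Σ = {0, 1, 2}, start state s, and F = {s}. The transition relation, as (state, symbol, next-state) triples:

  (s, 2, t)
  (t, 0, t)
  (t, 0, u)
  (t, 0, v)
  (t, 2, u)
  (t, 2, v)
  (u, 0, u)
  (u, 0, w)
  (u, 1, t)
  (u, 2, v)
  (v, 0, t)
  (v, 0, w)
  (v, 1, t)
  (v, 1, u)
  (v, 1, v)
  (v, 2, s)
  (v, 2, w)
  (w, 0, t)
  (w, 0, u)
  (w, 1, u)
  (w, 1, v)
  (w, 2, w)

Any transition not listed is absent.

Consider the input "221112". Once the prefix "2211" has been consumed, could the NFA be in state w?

No

Start in {s}.
Read '2': s→{t}; now {t}.
Read '2': t→{u, v}; now {u, v}.
Read '1': u→{t}, v→{t, u, v}; now {t, u, v}.
Read '1': t→∅, u→{t}, v→{t, u, v}; now {t, u, v}.
State w is not in {t, u, v}.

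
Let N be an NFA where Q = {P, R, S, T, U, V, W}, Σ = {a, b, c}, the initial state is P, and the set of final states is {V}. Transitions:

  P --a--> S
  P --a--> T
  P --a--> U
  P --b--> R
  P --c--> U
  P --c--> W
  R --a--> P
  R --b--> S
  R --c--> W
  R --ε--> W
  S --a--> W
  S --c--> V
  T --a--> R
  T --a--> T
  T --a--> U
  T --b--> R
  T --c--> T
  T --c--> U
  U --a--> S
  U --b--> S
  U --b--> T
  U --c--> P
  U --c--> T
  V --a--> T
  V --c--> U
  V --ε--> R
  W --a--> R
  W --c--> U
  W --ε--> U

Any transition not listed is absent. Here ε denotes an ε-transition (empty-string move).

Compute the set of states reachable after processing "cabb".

Start in {P}.
Read 'c': {P} → {U, W}.
Read 'a': {U, W} → {R, S, U, W}.
Read 'b': {R, S, U, W} → {S, T}.
Read 'b': {S, T} → {R, U, W}.

{R, U, W}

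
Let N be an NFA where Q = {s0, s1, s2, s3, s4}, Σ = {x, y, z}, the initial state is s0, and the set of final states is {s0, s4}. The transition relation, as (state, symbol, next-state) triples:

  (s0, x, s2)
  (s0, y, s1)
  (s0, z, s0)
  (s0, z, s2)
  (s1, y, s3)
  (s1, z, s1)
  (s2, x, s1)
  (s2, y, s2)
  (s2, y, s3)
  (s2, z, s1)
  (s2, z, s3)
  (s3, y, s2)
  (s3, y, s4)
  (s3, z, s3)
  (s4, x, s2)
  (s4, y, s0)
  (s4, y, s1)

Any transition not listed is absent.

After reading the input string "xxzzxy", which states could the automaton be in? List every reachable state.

∅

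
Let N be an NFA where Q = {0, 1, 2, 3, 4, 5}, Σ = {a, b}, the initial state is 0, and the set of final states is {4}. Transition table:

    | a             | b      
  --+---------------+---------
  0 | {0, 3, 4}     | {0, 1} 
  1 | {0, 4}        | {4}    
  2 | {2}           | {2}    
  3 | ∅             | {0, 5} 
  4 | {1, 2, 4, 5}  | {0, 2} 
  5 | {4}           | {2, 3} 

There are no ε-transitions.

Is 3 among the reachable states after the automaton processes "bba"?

Yes

Start in {0}.
Read 'b': 0→{0, 1}; now {0, 1}.
Read 'b': 0→{0, 1}, 1→{4}; now {0, 1, 4}.
Read 'a': 0→{0, 3, 4}, 1→{0, 4}, 4→{1, 2, 4, 5}; now {0, 1, 2, 3, 4, 5}.
State 3 is in {0, 1, 2, 3, 4, 5}.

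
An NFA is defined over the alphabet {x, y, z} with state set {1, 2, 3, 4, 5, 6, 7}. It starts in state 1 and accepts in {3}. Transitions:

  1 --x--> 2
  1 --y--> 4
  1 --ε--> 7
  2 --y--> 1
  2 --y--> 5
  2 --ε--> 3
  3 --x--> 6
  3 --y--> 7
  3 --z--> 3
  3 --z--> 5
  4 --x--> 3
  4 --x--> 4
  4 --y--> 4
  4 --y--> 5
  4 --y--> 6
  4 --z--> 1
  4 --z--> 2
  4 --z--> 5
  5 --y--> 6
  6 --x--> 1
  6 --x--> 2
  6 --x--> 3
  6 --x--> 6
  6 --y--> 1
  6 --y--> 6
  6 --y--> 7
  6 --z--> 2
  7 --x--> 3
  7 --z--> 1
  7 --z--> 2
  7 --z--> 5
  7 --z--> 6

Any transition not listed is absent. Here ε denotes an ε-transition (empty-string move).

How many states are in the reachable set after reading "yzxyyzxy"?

Start: ε-closure({1}) = {1, 7}.
Read 'y': 1→{4}, 7→∅; now {4}.
Read 'z': 4→{1, 2, 5}; union {1, 2, 5}; ε-closure = {1, 2, 3, 5, 7}.
Read 'x': 1→{2}, 2→∅, 3→{6}, 5→∅, 7→{3}; now {2, 3, 6}.
Read 'y': 2→{1, 5}, 3→{7}, 6→{1, 6, 7}; now {1, 5, 6, 7}.
Read 'y': 1→{4}, 5→{6}, 6→{1, 6, 7}, 7→∅; now {1, 4, 6, 7}.
Read 'z': 1→∅, 4→{1, 2, 5}, 6→{2}, 7→{1, 2, 5, 6}; union {1, 2, 5, 6}; ε-closure = {1, 2, 3, 5, 6, 7}.
Read 'x': 1→{2}, 2→∅, 3→{6}, 5→∅, 6→{1, 2, 3, 6}, 7→{3}; union {1, 2, 3, 6}; ε-closure = {1, 2, 3, 6, 7}.
Read 'y': 1→{4}, 2→{1, 5}, 3→{7}, 6→{1, 6, 7}, 7→∅; now {1, 4, 5, 6, 7}.
That set has 5 states.

5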